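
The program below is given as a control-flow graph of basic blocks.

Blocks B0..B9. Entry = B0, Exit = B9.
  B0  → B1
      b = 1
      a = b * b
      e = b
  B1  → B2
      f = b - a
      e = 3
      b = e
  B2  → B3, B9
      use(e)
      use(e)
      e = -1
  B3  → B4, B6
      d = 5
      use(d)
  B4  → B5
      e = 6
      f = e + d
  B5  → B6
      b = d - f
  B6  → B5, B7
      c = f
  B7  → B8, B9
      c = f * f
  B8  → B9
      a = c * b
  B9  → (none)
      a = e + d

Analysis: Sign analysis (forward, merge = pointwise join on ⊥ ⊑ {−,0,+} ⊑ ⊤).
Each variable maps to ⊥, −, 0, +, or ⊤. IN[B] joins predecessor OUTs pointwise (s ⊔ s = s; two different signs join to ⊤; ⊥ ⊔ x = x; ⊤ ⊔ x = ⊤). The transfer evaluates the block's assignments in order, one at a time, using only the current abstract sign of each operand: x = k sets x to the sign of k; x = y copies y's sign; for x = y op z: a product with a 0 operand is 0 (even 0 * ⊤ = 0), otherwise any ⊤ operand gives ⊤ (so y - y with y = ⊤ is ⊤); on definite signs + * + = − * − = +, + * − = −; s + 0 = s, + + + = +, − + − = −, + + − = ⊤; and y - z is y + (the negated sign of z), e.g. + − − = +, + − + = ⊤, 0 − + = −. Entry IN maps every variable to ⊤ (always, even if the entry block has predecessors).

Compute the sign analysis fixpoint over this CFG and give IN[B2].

Converged values:
  B0:   IN=(all ⊤)   OUT={a:+, b:+, e:+; rest ⊤}
  B1:   IN={a:+, b:+, e:+; rest ⊤}   OUT={a:+, b:+, e:+; rest ⊤}
  B2:   IN={a:+, b:+, e:+; rest ⊤}   OUT={a:+, b:+, e:-; rest ⊤}
  B3:   IN={a:+, b:+, e:-; rest ⊤}   OUT={a:+, b:+, d:+, e:-; rest ⊤}
  B4:   IN={a:+, b:+, d:+, e:-; rest ⊤}   OUT={a:+, b:+, d:+, e:+, f:+; rest ⊤}
  B5:   IN={a:+, d:+; rest ⊤}   OUT={a:+, d:+; rest ⊤}
  B6:   IN={a:+, d:+; rest ⊤}   OUT={a:+, d:+; rest ⊤}
  B7:   IN={a:+, d:+; rest ⊤}   OUT={a:+, d:+; rest ⊤}
  B8:   IN={a:+, d:+; rest ⊤}   OUT={d:+; rest ⊤}
  B9:   IN=(all ⊤)   OUT=(all ⊤)

Merge at B2: IN[B2] = OUT[B1] = {a: +, b: +, c: ⊤, d: ⊤, e: +, f: ⊤}

Answer: {a: +, b: +, c: ⊤, d: ⊤, e: +, f: ⊤}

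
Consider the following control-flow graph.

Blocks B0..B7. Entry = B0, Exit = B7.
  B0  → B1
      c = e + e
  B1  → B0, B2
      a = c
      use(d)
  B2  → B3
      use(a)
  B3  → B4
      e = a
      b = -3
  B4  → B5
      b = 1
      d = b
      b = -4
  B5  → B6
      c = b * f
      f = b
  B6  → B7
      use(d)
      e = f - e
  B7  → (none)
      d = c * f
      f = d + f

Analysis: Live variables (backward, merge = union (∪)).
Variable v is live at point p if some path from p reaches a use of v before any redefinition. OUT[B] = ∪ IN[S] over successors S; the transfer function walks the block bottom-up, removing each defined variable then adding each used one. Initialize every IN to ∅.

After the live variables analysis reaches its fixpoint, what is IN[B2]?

Answer: {a, f}

Working:
Fixpoint table:
  B0:   IN={d, e, f}   OUT={c, d, e, f}
  B1:   IN={c, d, e, f}   OUT={a, d, e, f}
  B2:   IN={a, f}   OUT={a, f}
  B3:   IN={a, f}   OUT={e, f}
  B4:   IN={e, f}   OUT={b, d, e, f}
  B5:   IN={b, d, e, f}   OUT={c, d, e, f}
  B6:   IN={c, d, e, f}   OUT={c, f}
  B7:   IN={c, f}   OUT={}

Merge at B2: OUT[B2] = IN[B3] = {a, f}
Applying B2's transfer function to that OUT value gives IN[B2] (row B2 above).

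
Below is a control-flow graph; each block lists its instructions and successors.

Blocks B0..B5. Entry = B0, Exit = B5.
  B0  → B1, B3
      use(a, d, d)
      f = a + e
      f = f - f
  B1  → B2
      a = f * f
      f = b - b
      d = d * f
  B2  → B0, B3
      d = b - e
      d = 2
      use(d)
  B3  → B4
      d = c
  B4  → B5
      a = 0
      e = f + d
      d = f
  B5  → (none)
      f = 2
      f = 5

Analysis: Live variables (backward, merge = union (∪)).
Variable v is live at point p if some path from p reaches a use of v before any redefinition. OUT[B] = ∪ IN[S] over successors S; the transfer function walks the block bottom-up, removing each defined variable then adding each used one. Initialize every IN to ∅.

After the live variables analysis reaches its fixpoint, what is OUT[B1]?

Converged values:
  B0:   IN={a, b, c, d, e}   OUT={b, c, d, e, f}
  B1:   IN={b, c, d, e, f}   OUT={a, b, c, e, f}
  B2:   IN={a, b, c, e, f}   OUT={a, b, c, d, e, f}
  B3:   IN={c, f}   OUT={d, f}
  B4:   IN={d, f}   OUT={}
  B5:   IN={}   OUT={}

Merge at B1: OUT[B1] = IN[B2] = {a, b, c, e, f}

Answer: {a, b, c, e, f}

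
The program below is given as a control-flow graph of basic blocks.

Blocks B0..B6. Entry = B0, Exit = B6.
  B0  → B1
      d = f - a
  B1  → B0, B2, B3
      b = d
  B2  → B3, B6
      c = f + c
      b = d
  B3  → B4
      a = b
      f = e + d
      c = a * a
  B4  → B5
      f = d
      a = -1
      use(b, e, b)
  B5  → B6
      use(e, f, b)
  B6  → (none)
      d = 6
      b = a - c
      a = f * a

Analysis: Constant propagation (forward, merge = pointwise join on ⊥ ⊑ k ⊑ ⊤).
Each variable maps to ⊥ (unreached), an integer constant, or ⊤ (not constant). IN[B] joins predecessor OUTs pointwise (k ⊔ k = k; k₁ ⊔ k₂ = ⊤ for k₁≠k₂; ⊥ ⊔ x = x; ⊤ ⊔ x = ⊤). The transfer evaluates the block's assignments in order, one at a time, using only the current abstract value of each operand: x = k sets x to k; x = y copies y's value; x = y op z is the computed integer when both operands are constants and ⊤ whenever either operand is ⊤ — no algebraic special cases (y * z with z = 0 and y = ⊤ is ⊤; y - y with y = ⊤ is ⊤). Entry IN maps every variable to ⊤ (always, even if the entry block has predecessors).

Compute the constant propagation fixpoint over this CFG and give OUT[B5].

Answer: {a: -1, b: ⊤, c: ⊤, d: ⊤, e: ⊤, f: ⊤}

Trace:
Per-block solution:
  B0: | IN=(all ⊤) | OUT=(all ⊤)
  B1: | IN=(all ⊤) | OUT=(all ⊤)
  B2: | IN=(all ⊤) | OUT=(all ⊤)
  B3: | IN=(all ⊤) | OUT=(all ⊤)
  B4: | IN=(all ⊤) | OUT={a:-1; rest ⊤}
  B5: | IN={a:-1; rest ⊤} | OUT={a:-1; rest ⊤}
  B6: | IN=(all ⊤) | OUT={d:6; rest ⊤}

Merge at B5: IN[B5] = OUT[B4] = {a: -1, b: ⊤, c: ⊤, d: ⊤, e: ⊤, f: ⊤}
Applying B5's transfer function to that IN value gives OUT[B5] (row B5 above).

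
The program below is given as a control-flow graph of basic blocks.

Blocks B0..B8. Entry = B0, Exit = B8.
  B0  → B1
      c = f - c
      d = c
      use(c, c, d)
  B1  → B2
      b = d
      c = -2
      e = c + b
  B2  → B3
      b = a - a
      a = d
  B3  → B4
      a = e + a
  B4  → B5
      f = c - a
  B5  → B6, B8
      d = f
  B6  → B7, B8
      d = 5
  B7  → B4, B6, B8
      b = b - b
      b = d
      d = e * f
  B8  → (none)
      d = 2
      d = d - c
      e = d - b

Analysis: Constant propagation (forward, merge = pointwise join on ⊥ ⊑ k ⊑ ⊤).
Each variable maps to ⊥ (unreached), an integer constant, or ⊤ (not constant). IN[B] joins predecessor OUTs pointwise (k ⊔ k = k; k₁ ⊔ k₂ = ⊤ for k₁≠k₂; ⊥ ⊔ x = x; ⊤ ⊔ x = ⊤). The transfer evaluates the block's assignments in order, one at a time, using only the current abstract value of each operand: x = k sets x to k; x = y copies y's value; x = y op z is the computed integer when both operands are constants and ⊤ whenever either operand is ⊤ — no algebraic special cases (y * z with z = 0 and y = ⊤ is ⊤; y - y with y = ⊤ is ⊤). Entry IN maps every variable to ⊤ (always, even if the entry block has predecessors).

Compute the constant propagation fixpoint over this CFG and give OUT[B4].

Per-block solution:
  B0:  IN=(all ⊤)  OUT=(all ⊤)
  B1:  IN=(all ⊤)  OUT={c:-2; rest ⊤}
  B2:  IN={c:-2; rest ⊤}  OUT={c:-2; rest ⊤}
  B3:  IN={c:-2; rest ⊤}  OUT={c:-2; rest ⊤}
  B4:  IN={c:-2; rest ⊤}  OUT={c:-2; rest ⊤}
  B5:  IN={c:-2; rest ⊤}  OUT={c:-2; rest ⊤}
  B6:  IN={c:-2; rest ⊤}  OUT={c:-2, d:5; rest ⊤}
  B7:  IN={c:-2, d:5; rest ⊤}  OUT={b:5, c:-2; rest ⊤}
  B8:  IN={c:-2; rest ⊤}  OUT={c:-2, d:4; rest ⊤}

Merge at B4: IN[B4] = OUT[B3] ⊔ OUT[B7] = {a: ⊤, b: ⊤, c: -2, d: ⊤, e: ⊤, f: ⊤}
Applying B4's transfer function to that IN value gives OUT[B4] (row B4 above).

Answer: {a: ⊤, b: ⊤, c: -2, d: ⊤, e: ⊤, f: ⊤}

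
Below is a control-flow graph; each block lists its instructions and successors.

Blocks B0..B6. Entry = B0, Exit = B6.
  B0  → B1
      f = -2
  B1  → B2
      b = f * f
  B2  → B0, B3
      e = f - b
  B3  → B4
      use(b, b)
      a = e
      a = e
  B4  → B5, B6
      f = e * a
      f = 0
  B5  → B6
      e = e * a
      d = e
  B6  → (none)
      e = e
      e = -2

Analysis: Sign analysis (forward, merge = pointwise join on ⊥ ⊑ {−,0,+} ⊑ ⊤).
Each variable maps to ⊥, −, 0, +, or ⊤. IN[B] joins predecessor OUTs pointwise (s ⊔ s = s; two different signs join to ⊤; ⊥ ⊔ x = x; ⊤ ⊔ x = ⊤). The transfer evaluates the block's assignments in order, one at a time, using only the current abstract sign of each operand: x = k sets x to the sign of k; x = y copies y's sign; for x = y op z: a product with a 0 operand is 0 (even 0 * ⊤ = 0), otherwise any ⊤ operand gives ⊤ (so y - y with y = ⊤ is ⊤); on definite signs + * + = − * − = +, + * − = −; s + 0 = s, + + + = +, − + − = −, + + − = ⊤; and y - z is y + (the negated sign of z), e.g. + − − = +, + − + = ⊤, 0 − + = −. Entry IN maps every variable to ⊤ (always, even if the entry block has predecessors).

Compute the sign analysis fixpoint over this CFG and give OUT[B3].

Answer: {a: -, b: +, c: ⊤, d: ⊤, e: -, f: -}

Working:
Per-block solution:
  B0:  IN=(all ⊤)  OUT={f:-; rest ⊤}
  B1:  IN={f:-; rest ⊤}  OUT={b:+, f:-; rest ⊤}
  B2:  IN={b:+, f:-; rest ⊤}  OUT={b:+, e:-, f:-; rest ⊤}
  B3:  IN={b:+, e:-, f:-; rest ⊤}  OUT={a:-, b:+, e:-, f:-; rest ⊤}
  B4:  IN={a:-, b:+, e:-, f:-; rest ⊤}  OUT={a:-, b:+, e:-, f:0; rest ⊤}
  B5:  IN={a:-, b:+, e:-, f:0; rest ⊤}  OUT={a:-, b:+, d:+, e:+, f:0; rest ⊤}
  B6:  IN={a:-, b:+, f:0; rest ⊤}  OUT={a:-, b:+, e:-, f:0; rest ⊤}

Merge at B3: IN[B3] = OUT[B2] = {a: ⊤, b: +, c: ⊤, d: ⊤, e: -, f: -}
Applying B3's transfer function to that IN value gives OUT[B3] (row B3 above).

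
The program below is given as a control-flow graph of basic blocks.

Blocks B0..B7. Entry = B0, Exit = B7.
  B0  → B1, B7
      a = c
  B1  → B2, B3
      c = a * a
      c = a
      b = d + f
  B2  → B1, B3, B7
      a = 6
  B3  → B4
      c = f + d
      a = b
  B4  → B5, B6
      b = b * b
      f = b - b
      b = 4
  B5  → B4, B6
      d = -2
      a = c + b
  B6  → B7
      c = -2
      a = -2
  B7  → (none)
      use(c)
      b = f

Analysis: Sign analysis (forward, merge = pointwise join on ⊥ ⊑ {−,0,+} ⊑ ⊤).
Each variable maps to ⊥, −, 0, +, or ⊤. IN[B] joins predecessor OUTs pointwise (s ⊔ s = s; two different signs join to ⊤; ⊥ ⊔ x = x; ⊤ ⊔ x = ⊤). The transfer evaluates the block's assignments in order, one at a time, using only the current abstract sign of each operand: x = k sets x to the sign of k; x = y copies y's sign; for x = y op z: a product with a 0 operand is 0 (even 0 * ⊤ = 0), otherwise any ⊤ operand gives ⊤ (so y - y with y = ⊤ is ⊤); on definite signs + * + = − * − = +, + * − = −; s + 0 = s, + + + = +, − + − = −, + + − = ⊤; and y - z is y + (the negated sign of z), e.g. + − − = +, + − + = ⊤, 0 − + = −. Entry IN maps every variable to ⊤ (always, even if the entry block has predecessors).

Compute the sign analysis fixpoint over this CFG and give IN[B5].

Answer: {a: ⊤, b: +, c: ⊤, d: ⊤, e: ⊤, f: ⊤}

Derivation:
Per-block solution:
  B0:  IN=(all ⊤)  OUT=(all ⊤)
  B1:  IN=(all ⊤)  OUT=(all ⊤)
  B2:  IN=(all ⊤)  OUT={a:+; rest ⊤}
  B3:  IN=(all ⊤)  OUT=(all ⊤)
  B4:  IN=(all ⊤)  OUT={b:+; rest ⊤}
  B5:  IN={b:+; rest ⊤}  OUT={b:+, d:-; rest ⊤}
  B6:  IN={b:+; rest ⊤}  OUT={a:-, b:+, c:-; rest ⊤}
  B7:  IN=(all ⊤)  OUT=(all ⊤)

Merge at B5: IN[B5] = OUT[B4] = {a: ⊤, b: +, c: ⊤, d: ⊤, e: ⊤, f: ⊤}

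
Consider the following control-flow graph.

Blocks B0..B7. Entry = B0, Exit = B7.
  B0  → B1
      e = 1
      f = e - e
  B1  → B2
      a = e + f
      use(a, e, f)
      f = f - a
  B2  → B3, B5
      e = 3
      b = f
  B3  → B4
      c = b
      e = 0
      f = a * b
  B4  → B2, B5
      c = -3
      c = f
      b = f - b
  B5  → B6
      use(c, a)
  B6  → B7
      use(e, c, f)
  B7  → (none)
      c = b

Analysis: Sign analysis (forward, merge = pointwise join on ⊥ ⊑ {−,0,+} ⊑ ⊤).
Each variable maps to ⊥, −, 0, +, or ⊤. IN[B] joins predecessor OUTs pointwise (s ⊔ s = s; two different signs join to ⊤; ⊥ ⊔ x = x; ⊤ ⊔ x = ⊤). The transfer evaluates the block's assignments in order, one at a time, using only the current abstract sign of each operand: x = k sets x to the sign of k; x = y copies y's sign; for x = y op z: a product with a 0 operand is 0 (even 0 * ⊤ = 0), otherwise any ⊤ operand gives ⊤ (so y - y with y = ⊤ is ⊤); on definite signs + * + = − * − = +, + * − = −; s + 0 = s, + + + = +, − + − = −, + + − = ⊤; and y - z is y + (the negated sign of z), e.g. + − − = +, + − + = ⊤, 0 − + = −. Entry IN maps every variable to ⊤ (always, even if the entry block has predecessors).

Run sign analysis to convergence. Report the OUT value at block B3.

Answer: {a: ⊤, b: ⊤, c: ⊤, d: ⊤, e: 0, f: ⊤}

Trace:
Converged values:
  B0:  IN=(all ⊤)  OUT={e:+; rest ⊤}
  B1:  IN={e:+; rest ⊤}  OUT={e:+; rest ⊤}
  B2:  IN=(all ⊤)  OUT={e:+; rest ⊤}
  B3:  IN={e:+; rest ⊤}  OUT={e:0; rest ⊤}
  B4:  IN={e:0; rest ⊤}  OUT={e:0; rest ⊤}
  B5:  IN=(all ⊤)  OUT=(all ⊤)
  B6:  IN=(all ⊤)  OUT=(all ⊤)
  B7:  IN=(all ⊤)  OUT=(all ⊤)

Merge at B3: IN[B3] = OUT[B2] = {a: ⊤, b: ⊤, c: ⊤, d: ⊤, e: +, f: ⊤}
Applying B3's transfer function to that IN value gives OUT[B3] (row B3 above).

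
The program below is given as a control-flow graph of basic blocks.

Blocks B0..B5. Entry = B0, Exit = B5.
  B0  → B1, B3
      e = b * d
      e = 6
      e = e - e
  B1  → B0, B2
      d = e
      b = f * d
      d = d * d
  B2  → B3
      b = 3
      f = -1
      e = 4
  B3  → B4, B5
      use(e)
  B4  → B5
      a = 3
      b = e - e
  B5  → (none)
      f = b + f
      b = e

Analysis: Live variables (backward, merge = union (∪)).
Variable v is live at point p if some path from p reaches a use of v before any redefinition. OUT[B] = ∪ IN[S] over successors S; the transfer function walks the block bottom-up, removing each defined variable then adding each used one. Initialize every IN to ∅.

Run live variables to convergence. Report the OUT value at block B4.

Answer: {b, e, f}

Derivation:
Fixpoint table:
  B0:   IN={b, d, f}   OUT={b, e, f}
  B1:   IN={e, f}   OUT={b, d, f}
  B2:   IN={}   OUT={b, e, f}
  B3:   IN={b, e, f}   OUT={b, e, f}
  B4:   IN={e, f}   OUT={b, e, f}
  B5:   IN={b, e, f}   OUT={}

Merge at B4: OUT[B4] = IN[B5] = {b, e, f}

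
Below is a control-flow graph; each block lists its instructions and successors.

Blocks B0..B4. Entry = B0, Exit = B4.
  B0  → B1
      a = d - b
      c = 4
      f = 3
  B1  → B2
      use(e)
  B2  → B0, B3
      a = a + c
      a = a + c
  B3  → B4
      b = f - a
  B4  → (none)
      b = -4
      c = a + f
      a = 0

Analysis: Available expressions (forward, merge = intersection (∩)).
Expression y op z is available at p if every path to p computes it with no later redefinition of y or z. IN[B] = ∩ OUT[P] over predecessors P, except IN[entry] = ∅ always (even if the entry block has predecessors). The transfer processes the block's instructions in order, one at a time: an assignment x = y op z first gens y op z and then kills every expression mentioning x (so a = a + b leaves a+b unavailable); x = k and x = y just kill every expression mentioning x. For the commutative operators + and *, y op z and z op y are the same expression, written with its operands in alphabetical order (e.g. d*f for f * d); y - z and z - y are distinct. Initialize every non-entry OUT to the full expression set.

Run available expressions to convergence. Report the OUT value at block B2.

Per-block solution:
  B0: | IN={} | OUT={d-b}
  B1: | IN={d-b} | OUT={d-b}
  B2: | IN={d-b} | OUT={d-b}
  B3: | IN={d-b} | OUT={f-a}
  B4: | IN={f-a} | OUT={}

Merge at B2: IN[B2] = OUT[B1] = {d-b}
Applying B2's transfer function to that IN value gives OUT[B2] (row B2 above).

Answer: {d-b}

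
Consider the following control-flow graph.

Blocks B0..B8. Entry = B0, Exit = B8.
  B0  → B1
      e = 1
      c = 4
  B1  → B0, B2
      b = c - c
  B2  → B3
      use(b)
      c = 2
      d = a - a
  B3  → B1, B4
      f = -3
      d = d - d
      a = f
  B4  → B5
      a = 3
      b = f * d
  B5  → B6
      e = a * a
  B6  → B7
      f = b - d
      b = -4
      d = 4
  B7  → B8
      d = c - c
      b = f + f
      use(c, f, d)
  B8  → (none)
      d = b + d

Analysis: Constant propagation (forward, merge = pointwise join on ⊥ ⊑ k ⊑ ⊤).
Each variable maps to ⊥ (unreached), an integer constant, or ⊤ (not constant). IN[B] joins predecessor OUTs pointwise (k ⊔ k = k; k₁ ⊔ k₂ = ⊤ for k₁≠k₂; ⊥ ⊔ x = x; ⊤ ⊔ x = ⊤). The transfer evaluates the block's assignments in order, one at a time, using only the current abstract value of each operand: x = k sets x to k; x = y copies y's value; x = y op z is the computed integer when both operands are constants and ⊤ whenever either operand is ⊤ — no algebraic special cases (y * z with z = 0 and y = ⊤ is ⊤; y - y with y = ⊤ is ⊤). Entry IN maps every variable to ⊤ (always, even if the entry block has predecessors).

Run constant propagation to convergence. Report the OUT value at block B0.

Converged values:
  B0: | IN=(all ⊤) | OUT={c:4, e:1; rest ⊤}
  B1: | IN={e:1; rest ⊤} | OUT={e:1; rest ⊤}
  B2: | IN={e:1; rest ⊤} | OUT={c:2, e:1; rest ⊤}
  B3: | IN={c:2, e:1; rest ⊤} | OUT={a:-3, c:2, e:1, f:-3; rest ⊤}
  B4: | IN={a:-3, c:2, e:1, f:-3; rest ⊤} | OUT={a:3, c:2, e:1, f:-3; rest ⊤}
  B5: | IN={a:3, c:2, e:1, f:-3; rest ⊤} | OUT={a:3, c:2, e:9, f:-3; rest ⊤}
  B6: | IN={a:3, c:2, e:9, f:-3; rest ⊤} | OUT={a:3, b:-4, c:2, d:4, e:9; rest ⊤}
  B7: | IN={a:3, b:-4, c:2, d:4, e:9; rest ⊤} | OUT={a:3, c:2, d:0, e:9; rest ⊤}
  B8: | IN={a:3, c:2, d:0, e:9; rest ⊤} | OUT={a:3, c:2, e:9; rest ⊤}

Merge at B0 (entry node, so the boundary value (all ⊤) is joined with the incoming edge(s)): IN[B0] = (all ⊤) ⊔ OUT[B1] = {a: ⊤, b: ⊤, c: ⊤, d: ⊤, e: ⊤, f: ⊤}
Applying B0's transfer function to that IN value gives OUT[B0] (row B0 above).

Answer: {a: ⊤, b: ⊤, c: 4, d: ⊤, e: 1, f: ⊤}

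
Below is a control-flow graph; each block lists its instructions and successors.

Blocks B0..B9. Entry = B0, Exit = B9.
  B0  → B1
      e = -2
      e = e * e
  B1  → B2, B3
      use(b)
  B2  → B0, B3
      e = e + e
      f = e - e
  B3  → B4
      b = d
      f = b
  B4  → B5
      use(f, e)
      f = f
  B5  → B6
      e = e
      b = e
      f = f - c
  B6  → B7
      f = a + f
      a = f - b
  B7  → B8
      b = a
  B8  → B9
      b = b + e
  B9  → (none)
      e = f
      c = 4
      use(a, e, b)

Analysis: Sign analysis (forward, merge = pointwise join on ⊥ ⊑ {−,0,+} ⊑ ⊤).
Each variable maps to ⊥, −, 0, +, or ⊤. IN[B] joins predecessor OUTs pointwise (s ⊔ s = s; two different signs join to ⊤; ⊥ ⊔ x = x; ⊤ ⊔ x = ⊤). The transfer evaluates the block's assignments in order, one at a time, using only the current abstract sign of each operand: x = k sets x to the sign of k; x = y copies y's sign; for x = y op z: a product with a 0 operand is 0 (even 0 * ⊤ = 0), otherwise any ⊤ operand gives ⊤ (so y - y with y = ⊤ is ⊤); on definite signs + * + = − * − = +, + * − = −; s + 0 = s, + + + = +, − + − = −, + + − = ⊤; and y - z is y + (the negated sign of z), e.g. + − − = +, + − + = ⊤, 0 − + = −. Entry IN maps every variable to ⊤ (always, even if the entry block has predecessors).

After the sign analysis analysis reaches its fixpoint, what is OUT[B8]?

Answer: {a: ⊤, b: ⊤, c: ⊤, d: ⊤, e: +, f: ⊤}

Working:
Converged values:
  B0:  IN=(all ⊤)  OUT={e:+; rest ⊤}
  B1:  IN={e:+; rest ⊤}  OUT={e:+; rest ⊤}
  B2:  IN={e:+; rest ⊤}  OUT={e:+; rest ⊤}
  B3:  IN={e:+; rest ⊤}  OUT={e:+; rest ⊤}
  B4:  IN={e:+; rest ⊤}  OUT={e:+; rest ⊤}
  B5:  IN={e:+; rest ⊤}  OUT={b:+, e:+; rest ⊤}
  B6:  IN={b:+, e:+; rest ⊤}  OUT={b:+, e:+; rest ⊤}
  B7:  IN={b:+, e:+; rest ⊤}  OUT={e:+; rest ⊤}
  B8:  IN={e:+; rest ⊤}  OUT={e:+; rest ⊤}
  B9:  IN={e:+; rest ⊤}  OUT={c:+; rest ⊤}

Merge at B8: IN[B8] = OUT[B7] = {a: ⊤, b: ⊤, c: ⊤, d: ⊤, e: +, f: ⊤}
Applying B8's transfer function to that IN value gives OUT[B8] (row B8 above).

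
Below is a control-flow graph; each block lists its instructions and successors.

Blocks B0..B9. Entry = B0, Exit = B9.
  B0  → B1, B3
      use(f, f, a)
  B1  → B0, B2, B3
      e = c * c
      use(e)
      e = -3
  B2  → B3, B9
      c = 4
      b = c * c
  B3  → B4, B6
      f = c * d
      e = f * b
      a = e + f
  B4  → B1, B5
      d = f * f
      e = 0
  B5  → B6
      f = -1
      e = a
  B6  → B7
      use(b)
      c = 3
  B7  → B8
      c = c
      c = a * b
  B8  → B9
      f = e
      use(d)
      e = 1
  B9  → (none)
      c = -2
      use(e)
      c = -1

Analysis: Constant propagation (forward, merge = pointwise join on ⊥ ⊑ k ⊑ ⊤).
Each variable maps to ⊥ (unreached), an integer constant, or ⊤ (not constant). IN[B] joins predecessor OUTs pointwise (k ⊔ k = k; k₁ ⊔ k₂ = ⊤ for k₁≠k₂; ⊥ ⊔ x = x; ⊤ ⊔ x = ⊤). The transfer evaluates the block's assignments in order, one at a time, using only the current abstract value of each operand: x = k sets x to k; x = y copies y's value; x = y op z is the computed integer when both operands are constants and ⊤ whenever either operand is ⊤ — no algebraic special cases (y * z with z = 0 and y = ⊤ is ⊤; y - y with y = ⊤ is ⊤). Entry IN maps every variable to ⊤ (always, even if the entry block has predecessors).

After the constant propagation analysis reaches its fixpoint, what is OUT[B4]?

Answer: {a: ⊤, b: ⊤, c: ⊤, d: ⊤, e: 0, f: ⊤}

Trace:
Per-block solution:
  B0:  IN=(all ⊤)  OUT=(all ⊤)
  B1:  IN=(all ⊤)  OUT={e:-3; rest ⊤}
  B2:  IN={e:-3; rest ⊤}  OUT={b:16, c:4, e:-3; rest ⊤}
  B3:  IN=(all ⊤)  OUT=(all ⊤)
  B4:  IN=(all ⊤)  OUT={e:0; rest ⊤}
  B5:  IN={e:0; rest ⊤}  OUT={f:-1; rest ⊤}
  B6:  IN=(all ⊤)  OUT={c:3; rest ⊤}
  B7:  IN={c:3; rest ⊤}  OUT=(all ⊤)
  B8:  IN=(all ⊤)  OUT={e:1; rest ⊤}
  B9:  IN=(all ⊤)  OUT={c:-1; rest ⊤}

Merge at B4: IN[B4] = OUT[B3] = {a: ⊤, b: ⊤, c: ⊤, d: ⊤, e: ⊤, f: ⊤}
Applying B4's transfer function to that IN value gives OUT[B4] (row B4 above).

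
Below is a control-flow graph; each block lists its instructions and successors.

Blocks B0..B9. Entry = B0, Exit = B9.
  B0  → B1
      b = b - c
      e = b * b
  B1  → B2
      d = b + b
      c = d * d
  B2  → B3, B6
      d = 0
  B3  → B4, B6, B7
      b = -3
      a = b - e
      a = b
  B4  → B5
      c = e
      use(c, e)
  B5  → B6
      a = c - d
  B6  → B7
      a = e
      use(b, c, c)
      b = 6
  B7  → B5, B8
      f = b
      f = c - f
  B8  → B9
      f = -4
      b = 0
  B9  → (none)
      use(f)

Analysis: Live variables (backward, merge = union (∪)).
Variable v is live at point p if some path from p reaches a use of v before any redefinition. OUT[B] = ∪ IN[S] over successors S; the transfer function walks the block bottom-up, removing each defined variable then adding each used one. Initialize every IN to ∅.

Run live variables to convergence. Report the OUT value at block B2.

Answer: {b, c, d, e}

Working:
Converged values:
  B0:   IN={b, c}   OUT={b, e}
  B1:   IN={b, e}   OUT={b, c, e}
  B2:   IN={b, c, e}   OUT={b, c, d, e}
  B3:   IN={c, d, e}   OUT={b, c, d, e}
  B4:   IN={b, d, e}   OUT={b, c, d, e}
  B5:   IN={b, c, d, e}   OUT={b, c, d, e}
  B6:   IN={b, c, d, e}   OUT={b, c, d, e}
  B7:   IN={b, c, d, e}   OUT={b, c, d, e}
  B8:   IN={}   OUT={f}
  B9:   IN={f}   OUT={}

Merge at B2: OUT[B2] = IN[B3] ⊔ IN[B6] = {b, c, d, e}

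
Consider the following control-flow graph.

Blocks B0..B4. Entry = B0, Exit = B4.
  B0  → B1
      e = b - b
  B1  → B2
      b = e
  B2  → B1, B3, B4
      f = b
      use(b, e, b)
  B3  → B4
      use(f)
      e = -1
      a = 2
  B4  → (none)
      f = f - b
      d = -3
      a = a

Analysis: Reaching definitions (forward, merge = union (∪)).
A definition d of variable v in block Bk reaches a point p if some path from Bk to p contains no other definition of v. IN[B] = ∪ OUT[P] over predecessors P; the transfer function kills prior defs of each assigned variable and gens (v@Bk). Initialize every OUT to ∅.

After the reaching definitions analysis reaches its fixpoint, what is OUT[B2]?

Answer: {b@B1, e@B0, f@B2}

Derivation:
Fixpoint table:
  B0:   IN={}   OUT={e@B0}
  B1:   IN={b@B1, e@B0, f@B2}   OUT={b@B1, e@B0, f@B2}
  B2:   IN={b@B1, e@B0, f@B2}   OUT={b@B1, e@B0, f@B2}
  B3:   IN={b@B1, e@B0, f@B2}   OUT={a@B3, b@B1, e@B3, f@B2}
  B4:   IN={a@B3, b@B1, e@B0, e@B3, f@B2}   OUT={a@B4, b@B1, d@B4, e@B0, e@B3, f@B4}

Merge at B2: IN[B2] = OUT[B1] = {b@B1, e@B0, f@B2}
Applying B2's transfer function to that IN value gives OUT[B2] (row B2 above).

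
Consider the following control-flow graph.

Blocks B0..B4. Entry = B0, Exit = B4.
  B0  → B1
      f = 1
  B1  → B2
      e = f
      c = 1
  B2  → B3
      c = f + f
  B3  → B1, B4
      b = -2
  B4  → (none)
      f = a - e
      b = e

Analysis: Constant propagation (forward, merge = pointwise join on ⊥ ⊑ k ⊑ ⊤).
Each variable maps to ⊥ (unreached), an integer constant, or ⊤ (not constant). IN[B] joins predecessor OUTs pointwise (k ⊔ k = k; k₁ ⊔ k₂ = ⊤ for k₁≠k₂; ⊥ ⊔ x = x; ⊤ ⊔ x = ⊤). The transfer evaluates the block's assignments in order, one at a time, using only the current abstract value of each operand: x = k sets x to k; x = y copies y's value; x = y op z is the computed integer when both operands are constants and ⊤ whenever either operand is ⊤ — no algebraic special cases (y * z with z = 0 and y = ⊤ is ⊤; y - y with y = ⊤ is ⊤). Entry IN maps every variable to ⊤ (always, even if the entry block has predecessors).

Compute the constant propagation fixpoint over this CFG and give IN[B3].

Fixpoint table:
  B0: | IN=(all ⊤) | OUT={f:1; rest ⊤}
  B1: | IN={f:1; rest ⊤} | OUT={c:1, e:1, f:1; rest ⊤}
  B2: | IN={c:1, e:1, f:1; rest ⊤} | OUT={c:2, e:1, f:1; rest ⊤}
  B3: | IN={c:2, e:1, f:1; rest ⊤} | OUT={b:-2, c:2, e:1, f:1; rest ⊤}
  B4: | IN={b:-2, c:2, e:1, f:1; rest ⊤} | OUT={b:1, c:2, e:1; rest ⊤}

Merge at B3: IN[B3] = OUT[B2] = {a: ⊤, b: ⊤, c: 2, d: ⊤, e: 1, f: 1}

Answer: {a: ⊤, b: ⊤, c: 2, d: ⊤, e: 1, f: 1}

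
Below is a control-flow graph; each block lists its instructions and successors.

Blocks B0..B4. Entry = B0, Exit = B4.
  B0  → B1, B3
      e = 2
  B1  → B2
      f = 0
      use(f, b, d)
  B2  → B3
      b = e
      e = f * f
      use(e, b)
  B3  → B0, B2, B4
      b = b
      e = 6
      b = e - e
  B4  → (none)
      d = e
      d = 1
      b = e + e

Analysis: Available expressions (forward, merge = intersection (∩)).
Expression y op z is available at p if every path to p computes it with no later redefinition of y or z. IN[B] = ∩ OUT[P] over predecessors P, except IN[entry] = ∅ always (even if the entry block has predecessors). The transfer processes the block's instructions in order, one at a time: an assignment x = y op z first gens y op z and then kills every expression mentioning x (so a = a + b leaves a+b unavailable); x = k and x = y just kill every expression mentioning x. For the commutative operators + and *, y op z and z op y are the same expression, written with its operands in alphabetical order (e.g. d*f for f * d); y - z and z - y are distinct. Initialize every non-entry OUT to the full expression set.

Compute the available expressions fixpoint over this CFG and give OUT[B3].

Per-block solution:
  B0:  IN={}  OUT={}
  B1:  IN={}  OUT={}
  B2:  IN={}  OUT={f*f}
  B3:  IN={}  OUT={e-e}
  B4:  IN={e-e}  OUT={e+e, e-e}

Merge at B3: IN[B3] = OUT[B0] ∩ OUT[B2] = {}
Applying B3's transfer function to that IN value gives OUT[B3] (row B3 above).

Answer: {e-e}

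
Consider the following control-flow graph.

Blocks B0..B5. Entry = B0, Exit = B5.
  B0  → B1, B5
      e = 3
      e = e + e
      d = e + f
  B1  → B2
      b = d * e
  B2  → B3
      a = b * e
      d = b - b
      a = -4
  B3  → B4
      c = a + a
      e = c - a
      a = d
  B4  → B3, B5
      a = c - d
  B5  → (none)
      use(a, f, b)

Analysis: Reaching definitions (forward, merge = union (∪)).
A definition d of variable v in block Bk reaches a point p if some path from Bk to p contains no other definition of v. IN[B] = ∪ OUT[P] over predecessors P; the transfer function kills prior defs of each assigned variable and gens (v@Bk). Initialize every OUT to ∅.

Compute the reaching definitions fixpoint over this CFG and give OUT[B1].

Answer: {b@B1, d@B0, e@B0}

Trace:
Converged values:
  B0: | IN={} | OUT={d@B0, e@B0}
  B1: | IN={d@B0, e@B0} | OUT={b@B1, d@B0, e@B0}
  B2: | IN={b@B1, d@B0, e@B0} | OUT={a@B2, b@B1, d@B2, e@B0}
  B3: | IN={a@B2, a@B4, b@B1, c@B3, d@B2, e@B0, e@B3} | OUT={a@B3, b@B1, c@B3, d@B2, e@B3}
  B4: | IN={a@B3, b@B1, c@B3, d@B2, e@B3} | OUT={a@B4, b@B1, c@B3, d@B2, e@B3}
  B5: | IN={a@B4, b@B1, c@B3, d@B0, d@B2, e@B0, e@B3} | OUT={a@B4, b@B1, c@B3, d@B0, d@B2, e@B0, e@B3}

Merge at B1: IN[B1] = OUT[B0] = {d@B0, e@B0}
Applying B1's transfer function to that IN value gives OUT[B1] (row B1 above).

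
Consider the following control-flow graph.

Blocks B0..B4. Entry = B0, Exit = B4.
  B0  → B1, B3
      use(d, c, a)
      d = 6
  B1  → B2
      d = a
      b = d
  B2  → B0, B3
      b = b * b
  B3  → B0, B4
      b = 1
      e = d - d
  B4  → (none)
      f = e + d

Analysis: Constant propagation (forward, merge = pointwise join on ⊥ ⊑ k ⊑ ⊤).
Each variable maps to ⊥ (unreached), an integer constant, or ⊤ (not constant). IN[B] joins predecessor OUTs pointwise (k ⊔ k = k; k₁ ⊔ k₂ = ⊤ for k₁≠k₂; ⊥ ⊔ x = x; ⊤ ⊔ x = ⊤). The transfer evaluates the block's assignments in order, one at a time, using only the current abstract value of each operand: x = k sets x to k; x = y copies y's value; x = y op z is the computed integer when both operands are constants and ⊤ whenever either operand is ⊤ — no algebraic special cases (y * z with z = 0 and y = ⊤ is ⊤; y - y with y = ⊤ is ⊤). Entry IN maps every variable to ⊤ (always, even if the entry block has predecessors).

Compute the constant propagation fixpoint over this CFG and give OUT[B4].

Per-block solution:
  B0:  IN=(all ⊤)  OUT={d:6; rest ⊤}
  B1:  IN={d:6; rest ⊤}  OUT=(all ⊤)
  B2:  IN=(all ⊤)  OUT=(all ⊤)
  B3:  IN=(all ⊤)  OUT={b:1; rest ⊤}
  B4:  IN={b:1; rest ⊤}  OUT={b:1; rest ⊤}

Merge at B4: IN[B4] = OUT[B3] = {a: ⊤, b: 1, c: ⊤, d: ⊤, e: ⊤, f: ⊤}
Applying B4's transfer function to that IN value gives OUT[B4] (row B4 above).

Answer: {a: ⊤, b: 1, c: ⊤, d: ⊤, e: ⊤, f: ⊤}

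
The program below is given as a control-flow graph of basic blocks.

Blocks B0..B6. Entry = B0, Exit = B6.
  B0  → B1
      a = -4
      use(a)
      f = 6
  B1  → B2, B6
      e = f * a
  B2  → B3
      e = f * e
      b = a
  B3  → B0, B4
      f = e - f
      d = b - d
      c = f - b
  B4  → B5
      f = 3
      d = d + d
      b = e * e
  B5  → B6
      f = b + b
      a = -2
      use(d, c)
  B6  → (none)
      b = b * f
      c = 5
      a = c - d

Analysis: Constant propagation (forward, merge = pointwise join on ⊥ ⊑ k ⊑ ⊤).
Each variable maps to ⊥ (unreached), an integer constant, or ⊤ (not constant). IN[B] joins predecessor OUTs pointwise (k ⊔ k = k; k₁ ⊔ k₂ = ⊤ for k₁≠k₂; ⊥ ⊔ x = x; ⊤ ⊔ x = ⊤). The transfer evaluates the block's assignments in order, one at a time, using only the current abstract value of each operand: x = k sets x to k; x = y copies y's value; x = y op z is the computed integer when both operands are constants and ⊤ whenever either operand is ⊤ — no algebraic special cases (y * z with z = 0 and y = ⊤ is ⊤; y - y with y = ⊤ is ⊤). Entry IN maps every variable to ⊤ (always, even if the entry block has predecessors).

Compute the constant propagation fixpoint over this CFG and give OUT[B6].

Answer: {a: ⊤, b: ⊤, c: 5, d: ⊤, e: ⊤, f: ⊤}

Trace:
Converged values:
  B0:   IN=(all ⊤)   OUT={a:-4, f:6; rest ⊤}
  B1:   IN={a:-4, f:6; rest ⊤}   OUT={a:-4, e:-24, f:6; rest ⊤}
  B2:   IN={a:-4, e:-24, f:6; rest ⊤}   OUT={a:-4, b:-4, e:-144, f:6; rest ⊤}
  B3:   IN={a:-4, b:-4, e:-144, f:6; rest ⊤}   OUT={a:-4, b:-4, c:-146, e:-144, f:-150; rest ⊤}
  B4:   IN={a:-4, b:-4, c:-146, e:-144, f:-150; rest ⊤}   OUT={a:-4, b:20736, c:-146, e:-144, f:3; rest ⊤}
  B5:   IN={a:-4, b:20736, c:-146, e:-144, f:3; rest ⊤}   OUT={a:-2, b:20736, c:-146, e:-144, f:41472; rest ⊤}
  B6:   IN=(all ⊤)   OUT={c:5; rest ⊤}

Merge at B6: IN[B6] = OUT[B1] ⊔ OUT[B5] = {a: ⊤, b: ⊤, c: ⊤, d: ⊤, e: ⊤, f: ⊤}
Applying B6's transfer function to that IN value gives OUT[B6] (row B6 above).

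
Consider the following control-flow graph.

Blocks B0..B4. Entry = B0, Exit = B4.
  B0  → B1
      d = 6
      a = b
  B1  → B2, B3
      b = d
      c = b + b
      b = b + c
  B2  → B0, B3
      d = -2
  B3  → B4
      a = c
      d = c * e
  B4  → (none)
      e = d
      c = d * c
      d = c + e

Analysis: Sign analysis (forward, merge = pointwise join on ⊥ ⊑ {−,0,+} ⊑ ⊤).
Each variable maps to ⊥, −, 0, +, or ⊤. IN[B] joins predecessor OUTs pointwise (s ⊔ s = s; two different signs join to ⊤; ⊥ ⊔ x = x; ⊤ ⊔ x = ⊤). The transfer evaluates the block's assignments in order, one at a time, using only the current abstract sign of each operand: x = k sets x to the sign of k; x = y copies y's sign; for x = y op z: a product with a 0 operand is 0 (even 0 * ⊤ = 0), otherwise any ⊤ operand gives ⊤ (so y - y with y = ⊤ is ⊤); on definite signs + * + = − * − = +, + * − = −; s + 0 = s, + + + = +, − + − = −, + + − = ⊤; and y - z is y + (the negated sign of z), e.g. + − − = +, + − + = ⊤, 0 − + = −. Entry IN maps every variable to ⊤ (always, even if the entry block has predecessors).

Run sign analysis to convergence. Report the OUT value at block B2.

Answer: {a: ⊤, b: +, c: +, d: -, e: ⊤, f: ⊤}

Derivation:
Fixpoint table:
  B0:   IN=(all ⊤)   OUT={d:+; rest ⊤}
  B1:   IN={d:+; rest ⊤}   OUT={b:+, c:+, d:+; rest ⊤}
  B2:   IN={b:+, c:+, d:+; rest ⊤}   OUT={b:+, c:+, d:-; rest ⊤}
  B3:   IN={b:+, c:+; rest ⊤}   OUT={a:+, b:+, c:+; rest ⊤}
  B4:   IN={a:+, b:+, c:+; rest ⊤}   OUT={a:+, b:+; rest ⊤}

Merge at B2: IN[B2] = OUT[B1] = {a: ⊤, b: +, c: +, d: +, e: ⊤, f: ⊤}
Applying B2's transfer function to that IN value gives OUT[B2] (row B2 above).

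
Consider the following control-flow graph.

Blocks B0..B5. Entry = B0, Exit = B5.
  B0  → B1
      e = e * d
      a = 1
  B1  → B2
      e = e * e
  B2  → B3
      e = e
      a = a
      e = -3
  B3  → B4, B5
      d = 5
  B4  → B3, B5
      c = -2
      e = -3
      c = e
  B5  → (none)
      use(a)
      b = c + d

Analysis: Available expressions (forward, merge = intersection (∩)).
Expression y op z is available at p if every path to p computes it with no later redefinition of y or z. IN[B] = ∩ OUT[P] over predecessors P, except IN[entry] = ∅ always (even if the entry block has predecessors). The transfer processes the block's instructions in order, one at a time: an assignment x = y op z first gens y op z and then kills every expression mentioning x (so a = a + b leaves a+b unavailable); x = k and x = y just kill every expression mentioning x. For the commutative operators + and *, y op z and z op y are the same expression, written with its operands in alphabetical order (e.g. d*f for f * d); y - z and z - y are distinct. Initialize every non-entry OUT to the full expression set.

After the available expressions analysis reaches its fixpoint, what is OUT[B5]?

Per-block solution:
  B0: | IN={} | OUT={}
  B1: | IN={} | OUT={}
  B2: | IN={} | OUT={}
  B3: | IN={} | OUT={}
  B4: | IN={} | OUT={}
  B5: | IN={} | OUT={c+d}

Merge at B5: IN[B5] = OUT[B3] ∩ OUT[B4] = {}
Applying B5's transfer function to that IN value gives OUT[B5] (row B5 above).

Answer: {c+d}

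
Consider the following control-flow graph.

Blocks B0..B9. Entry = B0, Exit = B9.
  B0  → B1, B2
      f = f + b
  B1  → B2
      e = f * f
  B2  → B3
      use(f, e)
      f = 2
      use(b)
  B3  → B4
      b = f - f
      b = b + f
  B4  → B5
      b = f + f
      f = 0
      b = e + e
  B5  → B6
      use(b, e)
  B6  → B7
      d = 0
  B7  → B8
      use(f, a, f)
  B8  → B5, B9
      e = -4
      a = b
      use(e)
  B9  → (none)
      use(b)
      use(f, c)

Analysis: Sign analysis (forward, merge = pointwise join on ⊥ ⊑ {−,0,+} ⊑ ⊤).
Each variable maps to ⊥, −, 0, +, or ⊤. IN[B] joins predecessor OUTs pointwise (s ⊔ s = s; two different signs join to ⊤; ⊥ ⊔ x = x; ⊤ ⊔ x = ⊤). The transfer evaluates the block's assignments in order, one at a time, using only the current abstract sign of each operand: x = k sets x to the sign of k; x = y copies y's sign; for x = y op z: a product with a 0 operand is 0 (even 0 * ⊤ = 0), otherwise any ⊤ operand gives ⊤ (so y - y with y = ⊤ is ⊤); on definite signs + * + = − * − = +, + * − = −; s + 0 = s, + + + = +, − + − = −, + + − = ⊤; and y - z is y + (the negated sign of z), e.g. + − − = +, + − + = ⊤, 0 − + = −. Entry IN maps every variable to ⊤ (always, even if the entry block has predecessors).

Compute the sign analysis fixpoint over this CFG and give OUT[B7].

Fixpoint table:
  B0: | IN=(all ⊤) | OUT=(all ⊤)
  B1: | IN=(all ⊤) | OUT=(all ⊤)
  B2: | IN=(all ⊤) | OUT={f:+; rest ⊤}
  B3: | IN={f:+; rest ⊤} | OUT={f:+; rest ⊤}
  B4: | IN={f:+; rest ⊤} | OUT={f:0; rest ⊤}
  B5: | IN={f:0; rest ⊤} | OUT={f:0; rest ⊤}
  B6: | IN={f:0; rest ⊤} | OUT={d:0, f:0; rest ⊤}
  B7: | IN={d:0, f:0; rest ⊤} | OUT={d:0, f:0; rest ⊤}
  B8: | IN={d:0, f:0; rest ⊤} | OUT={d:0, e:-, f:0; rest ⊤}
  B9: | IN={d:0, e:-, f:0; rest ⊤} | OUT={d:0, e:-, f:0; rest ⊤}

Merge at B7: IN[B7] = OUT[B6] = {a: ⊤, b: ⊤, c: ⊤, d: 0, e: ⊤, f: 0}
Applying B7's transfer function to that IN value gives OUT[B7] (row B7 above).

Answer: {a: ⊤, b: ⊤, c: ⊤, d: 0, e: ⊤, f: 0}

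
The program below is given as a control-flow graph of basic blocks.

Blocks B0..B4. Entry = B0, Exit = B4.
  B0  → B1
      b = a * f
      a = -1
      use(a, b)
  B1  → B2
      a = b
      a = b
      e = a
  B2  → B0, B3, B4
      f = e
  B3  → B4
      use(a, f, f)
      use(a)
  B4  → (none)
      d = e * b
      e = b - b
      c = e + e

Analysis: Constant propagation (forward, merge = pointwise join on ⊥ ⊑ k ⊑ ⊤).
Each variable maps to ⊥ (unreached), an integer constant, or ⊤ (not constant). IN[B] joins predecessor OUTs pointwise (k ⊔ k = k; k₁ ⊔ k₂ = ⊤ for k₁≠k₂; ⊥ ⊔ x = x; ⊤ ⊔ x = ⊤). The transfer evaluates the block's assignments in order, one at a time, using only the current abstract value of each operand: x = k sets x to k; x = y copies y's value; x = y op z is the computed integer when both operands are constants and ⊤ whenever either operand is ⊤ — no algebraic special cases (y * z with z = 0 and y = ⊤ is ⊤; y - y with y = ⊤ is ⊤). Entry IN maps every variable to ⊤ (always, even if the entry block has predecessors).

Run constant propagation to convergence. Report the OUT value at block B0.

Answer: {a: -1, b: ⊤, c: ⊤, d: ⊤, e: ⊤, f: ⊤}

Working:
Per-block solution:
  B0: | IN=(all ⊤) | OUT={a:-1; rest ⊤}
  B1: | IN={a:-1; rest ⊤} | OUT=(all ⊤)
  B2: | IN=(all ⊤) | OUT=(all ⊤)
  B3: | IN=(all ⊤) | OUT=(all ⊤)
  B4: | IN=(all ⊤) | OUT=(all ⊤)

Merge at B0 (entry node, so the boundary value (all ⊤) is joined with the incoming edge(s)): IN[B0] = (all ⊤) ⊔ OUT[B2] = {a: ⊤, b: ⊤, c: ⊤, d: ⊤, e: ⊤, f: ⊤}
Applying B0's transfer function to that IN value gives OUT[B0] (row B0 above).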